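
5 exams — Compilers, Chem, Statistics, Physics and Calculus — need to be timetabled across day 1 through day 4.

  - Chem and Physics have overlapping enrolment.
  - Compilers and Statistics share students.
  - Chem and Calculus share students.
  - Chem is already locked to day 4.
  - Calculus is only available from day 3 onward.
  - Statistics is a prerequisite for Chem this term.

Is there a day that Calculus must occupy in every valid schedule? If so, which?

Calculus's window is day 3–day 4.
Chem is fixed at day 4, and Calculus can't share a day with Chem.
So Calculus must be day 3.

day 3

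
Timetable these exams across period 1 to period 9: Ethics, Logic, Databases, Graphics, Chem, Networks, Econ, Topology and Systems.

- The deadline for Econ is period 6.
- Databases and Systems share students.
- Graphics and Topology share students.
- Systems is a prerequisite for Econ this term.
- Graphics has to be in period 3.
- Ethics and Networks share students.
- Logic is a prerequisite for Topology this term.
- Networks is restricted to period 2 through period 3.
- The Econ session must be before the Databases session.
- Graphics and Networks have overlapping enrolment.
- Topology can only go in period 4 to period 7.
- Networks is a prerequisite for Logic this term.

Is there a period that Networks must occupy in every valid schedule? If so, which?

Networks's window is period 2–period 3.
Graphics is fixed at period 3, and Networks can't share a period with Graphics.
So Networks must be period 2.

period 2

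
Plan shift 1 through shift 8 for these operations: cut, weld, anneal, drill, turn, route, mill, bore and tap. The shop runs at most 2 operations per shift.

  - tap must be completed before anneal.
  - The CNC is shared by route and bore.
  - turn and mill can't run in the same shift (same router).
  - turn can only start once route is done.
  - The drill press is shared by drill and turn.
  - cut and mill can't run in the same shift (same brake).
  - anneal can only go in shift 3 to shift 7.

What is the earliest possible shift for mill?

mill at shift 1 is achievable: cut -> shift 3, weld -> shift 4, route -> shift 1, bore -> shift 5, anneal -> shift 3, tap -> shift 2, mill -> shift 1, drill -> shift 4, turn -> shift 2.

shift 1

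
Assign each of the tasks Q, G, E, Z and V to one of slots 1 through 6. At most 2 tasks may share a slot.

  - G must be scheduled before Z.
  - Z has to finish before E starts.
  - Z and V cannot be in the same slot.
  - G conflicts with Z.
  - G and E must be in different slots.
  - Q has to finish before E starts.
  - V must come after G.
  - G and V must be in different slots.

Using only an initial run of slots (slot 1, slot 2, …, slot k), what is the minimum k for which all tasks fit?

The precedence chain requires at least 3 distinct slots.
With at most 2 per slot and 5 tasks, at least 3 slots are needed.
3 works (last occupied slot: 3): for example E -> 3; G -> 1; Q -> 1; V -> 3; Z -> 2.

3 slots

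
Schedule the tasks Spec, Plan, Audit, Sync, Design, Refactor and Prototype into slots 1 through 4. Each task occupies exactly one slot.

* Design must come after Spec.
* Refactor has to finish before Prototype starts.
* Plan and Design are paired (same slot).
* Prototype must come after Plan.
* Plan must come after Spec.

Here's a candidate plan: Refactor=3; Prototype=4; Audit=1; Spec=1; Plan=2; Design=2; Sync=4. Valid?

Refactor has to finish before Prototype starts — holds.
Plan must come after Spec — holds.
Plan and Design are paired (same slot) — holds.
Prototype must come after Plan — holds.
Design must come after Spec — holds.

Yes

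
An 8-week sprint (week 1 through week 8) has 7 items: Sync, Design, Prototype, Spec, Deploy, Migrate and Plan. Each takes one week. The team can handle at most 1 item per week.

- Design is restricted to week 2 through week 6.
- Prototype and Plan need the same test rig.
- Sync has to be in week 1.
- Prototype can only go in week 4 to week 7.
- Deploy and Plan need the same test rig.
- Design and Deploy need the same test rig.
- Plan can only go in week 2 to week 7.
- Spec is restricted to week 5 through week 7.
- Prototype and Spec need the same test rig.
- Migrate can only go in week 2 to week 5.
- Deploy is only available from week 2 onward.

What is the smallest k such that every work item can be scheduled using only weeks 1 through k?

With at most 1 per week and 7 work items, at least 7 weeks are needed.
Spec can't be placed before week 5, so the schedule must run through at least week 5.
7 works (last occupied week: week 7): for example Design in week 3, Sync in week 1, Spec in week 5, Prototype in week 4, Plan in week 7, Migrate in week 2, Deploy in week 6.

7 weeks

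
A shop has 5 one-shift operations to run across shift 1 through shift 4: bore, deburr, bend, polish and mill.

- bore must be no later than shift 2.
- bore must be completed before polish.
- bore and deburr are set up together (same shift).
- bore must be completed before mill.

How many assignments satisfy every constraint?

Splitting on bore: it can be shift 1 (36), shift 2 (16). Listing each branch's schedules as (deburr, bend, polish, mill) by shift number:
bore=shift 1: (1,1,2,2) (1,1,2,3) (1,1,2,4) (1,1,3,2) (1,1,3,3) (1,1,3,4) (1,1,4,2) (1,1,4,3) (1,1,4,4) (1,2,2,2) (1,2,2,3) (1,2,2,4) (1,2,3,2) (1,2,3,3) (1,2,3,4) (1,2,4,2) (1,2,4,3) (1,2,4,4) (1,3,2,2) (1,3,2,3) (1,3,2,4) (1,3,3,2) (1,3,3,3) (1,3,3,4) (1,3,4,2) (1,3,4,3) (1,3,4,4) (1,4,2,2) (1,4,2,3) (1,4,2,4) (1,4,3,2) (1,4,3,3) (1,4,3,4) (1,4,4,2) (1,4,4,3) (1,4,4,4) — 36.
bore=shift 2: (2,1,3,3) (2,1,3,4) (2,1,4,3) (2,1,4,4) (2,2,3,3) (2,2,3,4) (2,2,4,3) (2,2,4,4) (2,3,3,3) (2,3,3,4) (2,3,4,3) (2,3,4,4) (2,4,3,3) (2,4,3,4) (2,4,4,3) (2,4,4,4) — 16.
Summing: 36 + 16 = 52.

52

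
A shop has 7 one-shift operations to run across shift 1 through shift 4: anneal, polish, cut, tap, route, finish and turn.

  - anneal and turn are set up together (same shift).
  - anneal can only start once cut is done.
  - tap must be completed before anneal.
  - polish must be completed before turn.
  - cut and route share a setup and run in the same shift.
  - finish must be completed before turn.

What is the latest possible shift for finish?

shift 3

Downstream work caps finish at shift 3.
finish at shift 3 is achievable: route -> shift 1; cut -> shift 1; turn -> shift 4; anneal -> shift 4; finish -> shift 3; tap -> shift 1; polish -> shift 1.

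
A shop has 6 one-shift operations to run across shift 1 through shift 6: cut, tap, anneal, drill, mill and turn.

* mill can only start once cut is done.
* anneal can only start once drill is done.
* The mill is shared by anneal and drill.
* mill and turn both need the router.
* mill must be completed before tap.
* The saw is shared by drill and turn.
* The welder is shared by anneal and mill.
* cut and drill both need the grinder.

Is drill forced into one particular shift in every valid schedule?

drill can be shift 1 (e.g. mill=shift 3; anneal=shift 2; drill=shift 1; cut=shift 2; tap=shift 4; turn=shift 2) or shift 2 (e.g. cut in shift 1; tap in shift 3; drill in shift 2; anneal in shift 3; mill in shift 2; turn in shift 1).

No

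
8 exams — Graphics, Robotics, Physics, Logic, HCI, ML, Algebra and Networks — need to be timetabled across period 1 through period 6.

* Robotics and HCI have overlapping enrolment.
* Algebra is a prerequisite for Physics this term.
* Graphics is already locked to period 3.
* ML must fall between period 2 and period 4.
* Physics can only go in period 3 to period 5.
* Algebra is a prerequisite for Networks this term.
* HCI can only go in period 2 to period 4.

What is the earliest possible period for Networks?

period 2

Precedence pushes Networks to at least period 2.
Networks at period 2 is achievable: HCI=period 2; ML=period 2; Logic=period 1; Networks=period 2; Algebra=period 1; Graphics=period 3; Robotics=period 1; Physics=period 3.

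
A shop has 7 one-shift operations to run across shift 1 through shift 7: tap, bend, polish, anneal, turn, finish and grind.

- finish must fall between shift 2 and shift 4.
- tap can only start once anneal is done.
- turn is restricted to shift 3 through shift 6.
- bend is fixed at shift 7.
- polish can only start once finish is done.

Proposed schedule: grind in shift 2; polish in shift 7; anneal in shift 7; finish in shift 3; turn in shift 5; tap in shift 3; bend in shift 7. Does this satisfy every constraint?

bend is fixed at shift 7 — holds.
polish can only start once finish is done — holds.
tap can only start once anneal is done — violated.
finish must fall between shift 2 and shift 4 — holds.
turn is restricted to shift 3 through shift 6 — holds.

No. tap can only start once anneal is done is not satisfied.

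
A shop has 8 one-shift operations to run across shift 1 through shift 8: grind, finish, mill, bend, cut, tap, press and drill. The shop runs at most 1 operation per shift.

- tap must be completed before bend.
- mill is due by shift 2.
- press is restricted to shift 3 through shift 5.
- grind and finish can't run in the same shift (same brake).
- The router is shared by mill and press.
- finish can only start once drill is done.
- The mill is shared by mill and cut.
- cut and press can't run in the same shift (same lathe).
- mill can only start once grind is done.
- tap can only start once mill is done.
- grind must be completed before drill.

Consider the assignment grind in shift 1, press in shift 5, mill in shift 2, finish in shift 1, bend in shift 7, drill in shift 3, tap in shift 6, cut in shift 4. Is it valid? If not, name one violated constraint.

No — it violates: grind and finish can't run in the same shift (same brake)

The mill is shared by mill and cut — holds.
mill is due by shift 2 — holds.
grind and finish can't run in the same shift (same brake) — violated.
grind must be completed before drill — holds.
mill can only start once grind is done — holds.
press is restricted to shift 3 through shift 5 — holds.
The router is shared by mill and press — holds.
finish can only start once drill is done — violated.
tap can only start once mill is done — holds.
The shop runs at most 1 operation per shift — violated.
cut and press can't run in the same shift (same lathe) — holds.
tap must be completed before bend — holds.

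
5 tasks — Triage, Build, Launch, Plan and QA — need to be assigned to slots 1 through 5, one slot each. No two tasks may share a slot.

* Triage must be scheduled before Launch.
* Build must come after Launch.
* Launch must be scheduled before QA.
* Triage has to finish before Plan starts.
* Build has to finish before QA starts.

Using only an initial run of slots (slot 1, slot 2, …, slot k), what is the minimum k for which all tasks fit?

5 slots

The precedence chain requires at least 4 distinct slots.
With at most 1 per slot and 5 tasks, at least 5 slots are needed.
5 works (last occupied slot: 5): for example QA in 4; Plan in 5; Build in 3; Triage in 1; Launch in 2.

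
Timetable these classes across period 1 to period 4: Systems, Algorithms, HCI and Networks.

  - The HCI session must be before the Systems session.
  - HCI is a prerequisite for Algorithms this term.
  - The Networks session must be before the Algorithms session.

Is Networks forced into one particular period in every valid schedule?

Networks can be period 1 (e.g. Systems in period 2; HCI in period 1; Algorithms in period 2; Networks in period 1) or period 2 (e.g. Systems=period 2; Algorithms=period 3; HCI=period 1; Networks=period 2).

No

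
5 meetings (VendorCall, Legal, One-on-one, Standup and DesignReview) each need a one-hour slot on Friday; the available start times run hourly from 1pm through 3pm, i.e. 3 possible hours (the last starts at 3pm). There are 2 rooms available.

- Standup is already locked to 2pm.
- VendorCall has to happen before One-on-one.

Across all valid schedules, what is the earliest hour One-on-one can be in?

Precedence pushes One-on-one to at least 2pm.
One-on-one at 2pm is achievable: One-on-one in 2pm; Legal in 1pm; DesignReview in 3pm; Standup in 2pm; VendorCall in 1pm.

2pm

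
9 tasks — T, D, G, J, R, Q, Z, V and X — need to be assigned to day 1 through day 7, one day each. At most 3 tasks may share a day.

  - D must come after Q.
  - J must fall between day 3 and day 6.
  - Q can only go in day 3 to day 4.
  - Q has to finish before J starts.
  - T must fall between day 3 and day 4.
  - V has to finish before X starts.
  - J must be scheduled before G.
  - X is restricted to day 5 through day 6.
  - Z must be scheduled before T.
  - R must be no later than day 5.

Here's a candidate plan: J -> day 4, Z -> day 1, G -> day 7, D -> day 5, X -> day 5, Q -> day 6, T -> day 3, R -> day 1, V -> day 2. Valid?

No. Q can only go in day 3 to day 4 is not satisfied.

Q can only go in day 3 to day 4 — violated.
At most 3 tasks may share a day — holds.
V has to finish before X starts — holds.
Z must be scheduled before T — holds.
X is restricted to day 5 through day 6 — holds.
T must fall between day 3 and day 4 — holds.
Q has to finish before J starts — violated.
R must be no later than day 5 — holds.
D must come after Q — violated.
J must fall between day 3 and day 6 — holds.
J must be scheduled before G — holds.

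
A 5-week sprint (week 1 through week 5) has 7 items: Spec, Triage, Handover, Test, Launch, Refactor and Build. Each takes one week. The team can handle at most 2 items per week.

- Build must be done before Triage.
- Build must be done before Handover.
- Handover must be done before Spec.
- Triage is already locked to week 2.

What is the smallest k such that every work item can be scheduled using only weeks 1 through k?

4

The precedence chain requires at least 3 distinct weeks.
With at most 2 per week and 7 work items, at least 4 weeks are needed.
4 works (last occupied week: week 4): for example Launch in week 3, Test in week 1, Spec in week 3, Handover in week 2, Refactor in week 4, Build in week 1, Triage in week 2.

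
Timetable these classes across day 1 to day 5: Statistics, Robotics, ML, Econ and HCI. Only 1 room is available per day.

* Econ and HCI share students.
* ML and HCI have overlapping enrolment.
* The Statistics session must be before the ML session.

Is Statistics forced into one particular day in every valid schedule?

Statistics can be day 1 (e.g. Statistics=day 1, Robotics=day 3, Econ=day 4, ML=day 2, HCI=day 5) or day 2 (e.g. Robotics -> day 1; ML -> day 3; Econ -> day 4; Statistics -> day 2; HCI -> day 5).

No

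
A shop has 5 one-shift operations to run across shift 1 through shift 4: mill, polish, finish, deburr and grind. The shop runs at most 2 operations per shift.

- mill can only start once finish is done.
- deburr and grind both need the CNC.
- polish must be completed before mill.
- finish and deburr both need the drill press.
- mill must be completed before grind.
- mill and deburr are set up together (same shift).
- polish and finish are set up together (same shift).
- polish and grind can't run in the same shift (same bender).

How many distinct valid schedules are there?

4

Enumerating: grind -> shift 3, mill -> shift 2, polish -> shift 1, finish -> shift 1, deburr -> shift 2 | polish -> shift 1; mill -> shift 2; deburr -> shift 2; finish -> shift 1; grind -> shift 4 | deburr in shift 3, polish in shift 1, finish in shift 1, grind in shift 4, mill in shift 3 | deburr=shift 3, grind=shift 4, polish=shift 2, finish=shift 2, mill=shift 3.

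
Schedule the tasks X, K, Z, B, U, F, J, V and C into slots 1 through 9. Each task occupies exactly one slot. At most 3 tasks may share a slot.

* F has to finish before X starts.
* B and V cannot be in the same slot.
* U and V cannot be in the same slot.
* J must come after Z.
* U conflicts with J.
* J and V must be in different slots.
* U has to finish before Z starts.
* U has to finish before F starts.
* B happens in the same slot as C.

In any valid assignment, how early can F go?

2

Precedence pushes F to at least 2; downstream work caps F at 8.
F at 2 is achievable: K in 1, Z in 2, U in 1, X in 3, C in 4, F in 2, J in 3, V in 2, B in 4.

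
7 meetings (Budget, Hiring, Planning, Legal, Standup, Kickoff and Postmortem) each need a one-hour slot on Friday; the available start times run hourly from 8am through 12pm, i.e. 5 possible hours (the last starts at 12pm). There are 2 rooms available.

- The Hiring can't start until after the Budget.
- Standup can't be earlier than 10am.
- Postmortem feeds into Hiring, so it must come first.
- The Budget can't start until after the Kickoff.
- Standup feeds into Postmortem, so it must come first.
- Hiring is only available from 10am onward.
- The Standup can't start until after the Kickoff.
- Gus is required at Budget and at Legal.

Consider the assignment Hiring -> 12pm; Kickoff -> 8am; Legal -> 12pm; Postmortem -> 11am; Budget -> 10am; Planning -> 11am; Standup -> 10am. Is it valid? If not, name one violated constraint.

Yes

There are 2 rooms available — holds.
The Hiring can't start until after the Budget — holds.
The Budget can't start until after the Kickoff — holds.
Gus is required at Budget and at Legal — holds.
Standup can't be earlier than 10am — holds.
Hiring is only available from 10am onward — holds.
Postmortem feeds into Hiring, so it must come first — holds.
The Standup can't start until after the Kickoff — holds.
Standup feeds into Postmortem, so it must come first — holds.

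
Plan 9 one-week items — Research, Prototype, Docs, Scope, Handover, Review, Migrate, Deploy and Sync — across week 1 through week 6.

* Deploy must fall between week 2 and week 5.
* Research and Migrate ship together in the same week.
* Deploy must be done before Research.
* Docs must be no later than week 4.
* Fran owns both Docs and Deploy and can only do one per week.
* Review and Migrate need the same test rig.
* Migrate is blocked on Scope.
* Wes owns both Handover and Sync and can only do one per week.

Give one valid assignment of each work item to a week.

Docs in week 1; Deploy in week 2; Sync in week 2; Research in week 3; Migrate in week 3; Review in week 1; Scope in week 1; Prototype in week 1; Handover in week 1

Checking: Deploy(week 2) before Research(week 3); Scope(week 1) before Migrate(week 3); Review(week 1) != Migrate(week 3); Docs(week 1) != Deploy(week 2); Handover(week 1) != Sync(week 2); Research = Migrate = week 3; Deploy=week 2 in [week 2,week 5]; Docs=week 1 in [week 1,week 4].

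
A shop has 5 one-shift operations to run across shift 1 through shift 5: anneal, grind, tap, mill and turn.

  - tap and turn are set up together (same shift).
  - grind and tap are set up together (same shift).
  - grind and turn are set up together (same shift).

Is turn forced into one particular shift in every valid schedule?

turn can be shift 1 (e.g. mill -> shift 1; turn -> shift 1; tap -> shift 1; grind -> shift 1; anneal -> shift 1) or shift 2 (e.g. anneal in shift 1; grind in shift 2; tap in shift 2; turn in shift 2; mill in shift 1).

No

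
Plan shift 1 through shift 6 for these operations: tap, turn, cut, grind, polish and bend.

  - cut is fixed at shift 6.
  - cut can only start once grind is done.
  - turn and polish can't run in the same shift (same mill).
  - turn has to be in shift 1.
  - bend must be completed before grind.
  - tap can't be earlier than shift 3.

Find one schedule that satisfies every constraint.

grind=shift 2; polish=shift 2; cut=shift 6; tap=shift 3; bend=shift 1; turn=shift 1

Checking: grind(shift 2) before cut(shift 6); bend(shift 1) before grind(shift 2); turn(shift 1) != polish(shift 2); cut=shift 6 in [shift 6,shift 6]; tap=shift 3 in [shift 3,shift 6]; turn=shift 1 in [shift 1,shift 1].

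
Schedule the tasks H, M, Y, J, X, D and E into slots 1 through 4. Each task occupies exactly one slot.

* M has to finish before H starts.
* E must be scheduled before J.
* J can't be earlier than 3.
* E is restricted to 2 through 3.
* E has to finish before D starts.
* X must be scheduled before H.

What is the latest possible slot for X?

Downstream work caps X at 3.
X at 3 is achievable: E -> 2, H -> 4, D -> 3, Y -> 1, M -> 1, X -> 3, J -> 3.

3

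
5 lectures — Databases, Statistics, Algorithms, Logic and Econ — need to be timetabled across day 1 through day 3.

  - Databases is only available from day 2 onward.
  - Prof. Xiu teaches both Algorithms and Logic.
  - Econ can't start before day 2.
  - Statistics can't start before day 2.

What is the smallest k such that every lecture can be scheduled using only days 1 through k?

Databases can't be placed before day 2, so the schedule must run through at least day 2.
2 works (last occupied day: day 2): for example Logic=day 2; Databases=day 2; Econ=day 2; Statistics=day 2; Algorithms=day 1.

2 days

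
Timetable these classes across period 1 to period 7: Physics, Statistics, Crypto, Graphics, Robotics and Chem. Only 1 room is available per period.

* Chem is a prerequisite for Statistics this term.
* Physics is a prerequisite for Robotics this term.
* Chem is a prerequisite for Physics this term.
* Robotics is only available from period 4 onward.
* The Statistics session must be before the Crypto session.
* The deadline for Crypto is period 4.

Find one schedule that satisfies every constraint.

Physics -> period 4, Robotics -> period 5, Statistics -> period 2, Chem -> period 1, Graphics -> period 6, Crypto -> period 3

Checking: Physics(period 4) before Robotics(period 5); Chem(period 1) before Physics(period 4); Statistics(period 2) before Crypto(period 3); Chem(period 1) before Statistics(period 2); Crypto=period 3 in [period 1,period 4]; Robotics=period 5 in [period 4,period 7]; max 1 per period (cap 1).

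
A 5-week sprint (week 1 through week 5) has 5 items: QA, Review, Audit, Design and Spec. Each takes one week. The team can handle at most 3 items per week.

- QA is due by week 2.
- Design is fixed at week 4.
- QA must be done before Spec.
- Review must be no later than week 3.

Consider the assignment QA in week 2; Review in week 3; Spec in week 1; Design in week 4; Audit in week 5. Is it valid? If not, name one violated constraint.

Design is fixed at week 4 — holds.
QA is due by week 2 — holds.
The team can handle at most 3 items per week — holds.
QA must be done before Spec — violated.
Review must be no later than week 3 — holds.

No — it violates: QA must be done before Spec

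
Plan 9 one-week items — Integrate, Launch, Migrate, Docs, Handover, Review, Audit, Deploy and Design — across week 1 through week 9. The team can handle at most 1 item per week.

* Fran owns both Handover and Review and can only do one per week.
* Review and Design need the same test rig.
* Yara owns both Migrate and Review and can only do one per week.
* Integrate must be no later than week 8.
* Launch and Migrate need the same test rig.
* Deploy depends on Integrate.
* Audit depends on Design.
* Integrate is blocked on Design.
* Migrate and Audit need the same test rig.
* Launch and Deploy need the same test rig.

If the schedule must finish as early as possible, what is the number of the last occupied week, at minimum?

week 9

The precedence chain requires at least 3 distinct weeks.
With at most 1 per week and 9 tasks, at least 9 weeks are needed.
9 works (last occupied week: week 9): for example Design in week 1; Review in week 9; Docs in week 7; Integrate in week 2; Migrate in week 6; Audit in week 3; Launch in week 5; Handover in week 8; Deploy in week 4.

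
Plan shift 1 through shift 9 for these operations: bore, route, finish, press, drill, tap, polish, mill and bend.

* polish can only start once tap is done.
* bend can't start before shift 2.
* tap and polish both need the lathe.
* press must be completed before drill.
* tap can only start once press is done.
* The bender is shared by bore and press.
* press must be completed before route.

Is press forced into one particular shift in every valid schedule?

No

press can be shift 1 (e.g. mill -> shift 1; tap -> shift 2; drill -> shift 2; finish -> shift 1; press -> shift 1; route -> shift 2; bore -> shift 2; polish -> shift 3; bend -> shift 2) or shift 2 (e.g. bend -> shift 2, route -> shift 3, polish -> shift 4, finish -> shift 1, mill -> shift 1, press -> shift 2, drill -> shift 3, bore -> shift 1, tap -> shift 3).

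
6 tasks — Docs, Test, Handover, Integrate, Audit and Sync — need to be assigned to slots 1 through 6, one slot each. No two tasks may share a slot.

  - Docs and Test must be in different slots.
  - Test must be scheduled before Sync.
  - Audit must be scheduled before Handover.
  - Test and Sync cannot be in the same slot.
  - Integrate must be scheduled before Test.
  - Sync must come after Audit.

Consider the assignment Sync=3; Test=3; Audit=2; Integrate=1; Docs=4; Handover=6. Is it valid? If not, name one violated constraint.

No — it violates: Test and Sync cannot be in the same slot

Integrate must be scheduled before Test — holds.
Test must be scheduled before Sync — violated.
Audit must be scheduled before Handover — holds.
Test and Sync cannot be in the same slot — violated.
Docs and Test must be in different slots — holds.
No two tasks may share a slot — violated.
Sync must come after Audit — holds.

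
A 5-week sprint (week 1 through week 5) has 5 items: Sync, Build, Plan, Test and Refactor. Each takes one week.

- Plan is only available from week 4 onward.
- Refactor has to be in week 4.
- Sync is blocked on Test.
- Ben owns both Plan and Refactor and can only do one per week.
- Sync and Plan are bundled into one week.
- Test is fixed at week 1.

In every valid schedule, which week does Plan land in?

week 5

Plan's window is week 4–week 5.
Refactor is fixed at week 4, and Plan can't share a week with Refactor.
So Plan must be week 5.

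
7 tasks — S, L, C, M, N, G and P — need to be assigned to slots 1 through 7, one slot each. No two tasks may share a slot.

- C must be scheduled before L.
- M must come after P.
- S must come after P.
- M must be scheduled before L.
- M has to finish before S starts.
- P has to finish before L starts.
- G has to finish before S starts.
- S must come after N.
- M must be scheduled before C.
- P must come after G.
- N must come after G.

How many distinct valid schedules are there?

12

Splitting on S: it can be 5 (3), 6 (4), 7 (5). Listing each branch's schedules as (L, C, M, N, G, P):
S=5: (7,6,3,4,1,2) (7,6,4,2,1,3) (7,6,4,3,1,2) — 3.
S=6: (7,4,3,5,1,2) (7,5,3,4,1,2) (7,5,4,2,1,3) (7,5,4,3,1,2) — 4.
S=7: (5,4,3,6,1,2) (6,4,3,5,1,2) (6,5,3,4,1,2) (6,5,4,2,1,3) (6,5,4,3,1,2) — 5.
Summing: 3 + 4 + 5 = 12.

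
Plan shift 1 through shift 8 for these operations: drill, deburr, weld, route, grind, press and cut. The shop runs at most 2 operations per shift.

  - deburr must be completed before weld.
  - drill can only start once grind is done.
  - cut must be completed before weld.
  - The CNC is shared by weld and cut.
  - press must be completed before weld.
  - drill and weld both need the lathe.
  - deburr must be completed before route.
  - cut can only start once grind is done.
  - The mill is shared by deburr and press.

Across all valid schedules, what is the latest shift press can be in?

shift 7

Downstream work caps press at shift 7.
press at shift 7 is achievable: weld in shift 8, cut in shift 2, route in shift 3, grind in shift 1, deburr in shift 1, press in shift 7, drill in shift 2.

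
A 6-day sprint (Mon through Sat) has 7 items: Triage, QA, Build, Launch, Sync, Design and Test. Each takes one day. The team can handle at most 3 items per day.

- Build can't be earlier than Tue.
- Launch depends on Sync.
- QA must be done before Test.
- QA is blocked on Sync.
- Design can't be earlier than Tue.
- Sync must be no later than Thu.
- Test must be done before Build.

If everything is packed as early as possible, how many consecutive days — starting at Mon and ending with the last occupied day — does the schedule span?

4 days

The precedence chain requires at least 4 distinct days.
With at most 3 per day and 7 tasks, at least 3 days are needed.
4 works (last occupied day: Thu): for example Test in Wed; Sync in Mon; Design in Tue; QA in Tue; Triage in Mon; Build in Thu; Launch in Tue.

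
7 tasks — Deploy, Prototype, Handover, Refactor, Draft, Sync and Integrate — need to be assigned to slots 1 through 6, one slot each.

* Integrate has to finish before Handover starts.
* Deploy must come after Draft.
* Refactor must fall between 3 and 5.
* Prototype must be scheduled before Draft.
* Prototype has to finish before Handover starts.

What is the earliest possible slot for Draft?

Precedence pushes Draft to at least 2; downstream work caps Draft at 5.
Draft at 2 is achievable: Deploy=3; Draft=2; Integrate=1; Handover=2; Prototype=1; Refactor=3; Sync=1.

2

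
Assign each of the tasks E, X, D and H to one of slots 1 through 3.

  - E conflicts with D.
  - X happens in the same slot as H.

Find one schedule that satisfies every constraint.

X=1; H=1; E=1; D=2

Checking: E(1) != D(2); X = H = 1.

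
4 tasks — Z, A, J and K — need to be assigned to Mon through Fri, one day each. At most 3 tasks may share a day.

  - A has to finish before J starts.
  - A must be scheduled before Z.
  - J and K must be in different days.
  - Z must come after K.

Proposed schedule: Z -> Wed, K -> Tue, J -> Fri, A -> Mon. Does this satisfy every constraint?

Valid

Z must come after K — holds.
A must be scheduled before Z — holds.
J and K must be in different days — holds.
At most 3 tasks may share a day — holds.
A has to finish before J starts — holds.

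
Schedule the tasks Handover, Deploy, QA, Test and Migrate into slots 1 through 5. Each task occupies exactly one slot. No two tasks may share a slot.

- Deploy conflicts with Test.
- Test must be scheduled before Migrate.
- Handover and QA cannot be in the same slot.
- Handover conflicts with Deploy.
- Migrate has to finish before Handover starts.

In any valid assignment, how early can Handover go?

3

Precedence pushes Handover to at least 3.
Handover at 3 is achievable: Test=1, Handover=3, QA=5, Deploy=4, Migrate=2.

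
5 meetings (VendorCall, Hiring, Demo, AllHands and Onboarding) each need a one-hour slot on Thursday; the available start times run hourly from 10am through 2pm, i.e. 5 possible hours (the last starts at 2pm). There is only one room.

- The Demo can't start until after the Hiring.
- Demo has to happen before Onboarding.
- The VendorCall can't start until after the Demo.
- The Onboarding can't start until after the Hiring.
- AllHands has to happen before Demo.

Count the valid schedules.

4

Enumerating: AllHands in 11am; Onboarding in 1pm; Demo in 12pm; Hiring in 10am; VendorCall in 2pm | VendorCall -> 1pm, Hiring -> 10am, AllHands -> 11am, Demo -> 12pm, Onboarding -> 2pm | Demo in 12pm, AllHands in 10am, Hiring in 11am, VendorCall in 2pm, Onboarding in 1pm | Hiring -> 11am, Onboarding -> 2pm, Demo -> 12pm, AllHands -> 10am, VendorCall -> 1pm.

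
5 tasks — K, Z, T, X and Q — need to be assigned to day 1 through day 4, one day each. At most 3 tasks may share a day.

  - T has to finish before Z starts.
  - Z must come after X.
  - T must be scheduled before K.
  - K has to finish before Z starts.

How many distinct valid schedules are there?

Splitting on K: it can be day 2 (20), day 3 (24). Listing each branch's schedules as (Z, T, X, Q) by day number:
K=day 2: (3,1,1,1) (3,1,1,2) (3,1,1,3) (3,1,1,4) (3,1,2,1) (3,1,2,2) (3,1,2,3) (3,1,2,4) (4,1,1,1) (4,1,1,2) (4,1,1,3) (4,1,1,4) (4,1,2,1) (4,1,2,2) (4,1,2,3) (4,1,2,4) (4,1,3,1) (4,1,3,2) (4,1,3,3) (4,1,3,4) — 20.
K=day 3: (4,1,1,1) (4,1,1,2) (4,1,1,3) (4,1,1,4) (4,1,2,1) (4,1,2,2) (4,1,2,3) (4,1,2,4) (4,1,3,1) (4,1,3,2) (4,1,3,3) (4,1,3,4) (4,2,1,1) (4,2,1,2) (4,2,1,3) (4,2,1,4) (4,2,2,1) (4,2,2,2) (4,2,2,3) (4,2,2,4) (4,2,3,1) (4,2,3,2) (4,2,3,3) (4,2,3,4) — 24.
Summing: 20 + 24 = 44.

44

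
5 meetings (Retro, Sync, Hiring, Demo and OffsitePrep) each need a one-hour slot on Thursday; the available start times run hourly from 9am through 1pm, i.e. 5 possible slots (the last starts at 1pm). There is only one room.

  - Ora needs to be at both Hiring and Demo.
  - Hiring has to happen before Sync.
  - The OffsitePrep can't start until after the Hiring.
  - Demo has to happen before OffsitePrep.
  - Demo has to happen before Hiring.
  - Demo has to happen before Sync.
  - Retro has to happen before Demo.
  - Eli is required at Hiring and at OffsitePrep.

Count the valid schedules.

Enumerating: Demo -> 10am; Sync -> 12pm; Hiring -> 11am; Retro -> 9am; OffsitePrep -> 1pm | Sync in 1pm; Hiring in 11am; Retro in 9am; OffsitePrep in 12pm; Demo in 10am.

2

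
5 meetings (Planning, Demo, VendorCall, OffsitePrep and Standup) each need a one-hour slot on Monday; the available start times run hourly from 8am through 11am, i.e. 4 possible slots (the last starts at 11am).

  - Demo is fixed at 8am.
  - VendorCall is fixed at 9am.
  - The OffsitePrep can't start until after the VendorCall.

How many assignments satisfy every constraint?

Splitting on Planning: it can be 8am (8), 9am (8), 10am (8), 11am (8). Listing each branch's schedules as (Demo, VendorCall, OffsitePrep, Standup):
Planning=8am: (8am,9am,10am,8am) (8am,9am,10am,9am) (8am,9am,10am,10am) (8am,9am,10am,11am) (8am,9am,11am,8am) (8am,9am,11am,9am) (8am,9am,11am,10am) (8am,9am,11am,11am) — 8.
Planning=9am: (8am,9am,10am,8am) (8am,9am,10am,9am) (8am,9am,10am,10am) (8am,9am,10am,11am) (8am,9am,11am,8am) (8am,9am,11am,9am) (8am,9am,11am,10am) (8am,9am,11am,11am) — 8.
Planning=10am: (8am,9am,10am,8am) (8am,9am,10am,9am) (8am,9am,10am,10am) (8am,9am,10am,11am) (8am,9am,11am,8am) (8am,9am,11am,9am) (8am,9am,11am,10am) (8am,9am,11am,11am) — 8.
Planning=11am: (8am,9am,10am,8am) (8am,9am,10am,9am) (8am,9am,10am,10am) (8am,9am,10am,11am) (8am,9am,11am,8am) (8am,9am,11am,9am) (8am,9am,11am,10am) (8am,9am,11am,11am) — 8.
Summing: 8 + 8 + 8 + 8 = 32.

32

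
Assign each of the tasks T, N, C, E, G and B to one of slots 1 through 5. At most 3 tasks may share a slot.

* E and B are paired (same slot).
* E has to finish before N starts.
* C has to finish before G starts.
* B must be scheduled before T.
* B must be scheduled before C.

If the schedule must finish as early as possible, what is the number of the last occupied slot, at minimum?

The precedence chain requires at least 3 distinct slots.
With at most 3 per slot and 6 tasks, at least 2 slots are needed.
3 works (last occupied slot: 3): for example B -> 1; E -> 1; T -> 2; G -> 3; C -> 2; N -> 2.

3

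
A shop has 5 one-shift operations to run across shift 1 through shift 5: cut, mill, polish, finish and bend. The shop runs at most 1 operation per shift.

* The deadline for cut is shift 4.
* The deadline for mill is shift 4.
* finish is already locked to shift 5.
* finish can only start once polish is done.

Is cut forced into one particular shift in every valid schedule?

cut can be shift 1 (e.g. cut -> shift 1, mill -> shift 2, bend -> shift 4, finish -> shift 5, polish -> shift 3) or shift 2 (e.g. finish=shift 5; mill=shift 1; polish=shift 3; cut=shift 2; bend=shift 4).

No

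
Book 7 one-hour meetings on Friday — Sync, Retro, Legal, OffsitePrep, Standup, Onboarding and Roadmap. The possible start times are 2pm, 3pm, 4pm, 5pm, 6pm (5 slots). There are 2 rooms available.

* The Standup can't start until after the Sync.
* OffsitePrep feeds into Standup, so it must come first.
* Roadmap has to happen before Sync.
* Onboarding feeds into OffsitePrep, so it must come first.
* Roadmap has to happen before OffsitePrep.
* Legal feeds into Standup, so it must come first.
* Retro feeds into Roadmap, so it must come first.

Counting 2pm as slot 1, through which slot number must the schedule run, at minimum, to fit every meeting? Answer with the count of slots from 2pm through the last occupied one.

4 slots

The precedence chain requires at least 4 distinct slots.
With at most 2 per slot and 7 meetings, at least 4 slots are needed.
4 works (last occupied slot: 5pm): for example Standup in 5pm, OffsitePrep in 4pm, Legal in 2pm, Onboarding in 3pm, Roadmap in 3pm, Sync in 4pm, Retro in 2pm.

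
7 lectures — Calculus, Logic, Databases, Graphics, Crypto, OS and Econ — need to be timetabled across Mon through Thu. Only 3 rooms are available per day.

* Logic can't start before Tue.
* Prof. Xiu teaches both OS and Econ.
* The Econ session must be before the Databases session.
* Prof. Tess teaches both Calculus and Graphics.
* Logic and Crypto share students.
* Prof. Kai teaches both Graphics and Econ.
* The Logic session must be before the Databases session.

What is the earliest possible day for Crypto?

Crypto at Mon is achievable: Calculus=Mon, Graphics=Tue, OS=Tue, Databases=Wed, Crypto=Mon, Econ=Mon, Logic=Tue.

Mon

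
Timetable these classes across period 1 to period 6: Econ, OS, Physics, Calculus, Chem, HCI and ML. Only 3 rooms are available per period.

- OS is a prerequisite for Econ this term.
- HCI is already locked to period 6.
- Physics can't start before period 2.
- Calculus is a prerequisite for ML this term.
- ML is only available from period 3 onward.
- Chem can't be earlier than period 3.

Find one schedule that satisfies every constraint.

Econ -> period 2; HCI -> period 6; Chem -> period 3; ML -> period 3; Physics -> period 2; OS -> period 1; Calculus -> period 1

Checking: OS(period 1) before Econ(period 2); Calculus(period 1) before ML(period 3); Physics=period 2 in [period 2,period 6]; HCI=period 6 in [period 6,period 6]; ML=period 3 in [period 3,period 6]; Chem=period 3 in [period 3,period 6]; max 2 per period (cap 3).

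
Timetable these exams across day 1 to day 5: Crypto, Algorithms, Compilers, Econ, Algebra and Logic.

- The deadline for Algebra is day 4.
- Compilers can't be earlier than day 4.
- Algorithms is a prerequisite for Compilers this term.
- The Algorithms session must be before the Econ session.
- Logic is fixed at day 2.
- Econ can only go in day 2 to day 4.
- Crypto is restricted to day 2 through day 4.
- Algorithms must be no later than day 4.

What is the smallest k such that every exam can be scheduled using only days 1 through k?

4 days

The precedence chain requires at least 2 distinct days.
Compilers can't be placed before day 4, so the schedule must run through at least day 4.
4 works (last occupied day: day 4): for example Logic in day 2; Algebra in day 1; Compilers in day 4; Algorithms in day 1; Econ in day 2; Crypto in day 2.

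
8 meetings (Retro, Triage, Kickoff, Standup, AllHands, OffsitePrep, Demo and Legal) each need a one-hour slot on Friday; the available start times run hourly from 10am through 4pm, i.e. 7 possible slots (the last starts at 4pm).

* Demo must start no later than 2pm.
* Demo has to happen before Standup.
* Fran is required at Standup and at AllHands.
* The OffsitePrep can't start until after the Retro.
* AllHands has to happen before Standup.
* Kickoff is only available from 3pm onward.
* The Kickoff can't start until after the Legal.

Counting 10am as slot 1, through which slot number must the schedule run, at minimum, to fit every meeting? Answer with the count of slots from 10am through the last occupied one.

The precedence chain requires at least 2 distinct slots.
Kickoff can't be placed before 3pm — that is slot 6 counting from 10am — so the schedule must run through at least 6 slots.
6 works (last occupied slot: 3pm): for example Retro=10am; Legal=10am; Standup=11am; Triage=10am; AllHands=10am; Demo=10am; OffsitePrep=11am; Kickoff=3pm.

6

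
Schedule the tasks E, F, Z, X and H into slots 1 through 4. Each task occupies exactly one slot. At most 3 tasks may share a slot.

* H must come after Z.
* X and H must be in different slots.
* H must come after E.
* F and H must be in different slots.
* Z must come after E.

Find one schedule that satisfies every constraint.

Z in 2, F in 1, H in 3, X in 1, E in 1

Checking: Z(2) before H(3); E(1) before H(3); E(1) before Z(2); F(1) != H(3); X(1) != H(3); max 3 per slot (cap 3).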